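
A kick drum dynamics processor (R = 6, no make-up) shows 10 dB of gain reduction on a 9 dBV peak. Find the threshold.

-3 dBV

Input is 12 dB above T (since output overshoot × R = input overshoot: (-1 − T)·6 = 9 − T gives T = -3 dBV).
Check: -3 + (9 − (-3))/6 = -3 + 2 = -1 dBV. ✓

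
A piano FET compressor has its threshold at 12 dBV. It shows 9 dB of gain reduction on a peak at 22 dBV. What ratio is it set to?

10:1

Input overshoot = 22 − 12 = 10 dB.
Output overshoot = 10 − 9 = 1 dB.
Ratio = input overshoot / output overshoot = 10 / 1 = 10.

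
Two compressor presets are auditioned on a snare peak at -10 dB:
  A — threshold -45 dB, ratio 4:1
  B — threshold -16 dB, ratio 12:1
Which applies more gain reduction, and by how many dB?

A, by 20.75 dB

A: overshoot 35 dB → output overshoot 8.75 dB → GR 26.25 dB.
B: overshoot 6 dB → output overshoot 0.5 dB → GR 5.5 dB.
A reduces 20.75 dB more.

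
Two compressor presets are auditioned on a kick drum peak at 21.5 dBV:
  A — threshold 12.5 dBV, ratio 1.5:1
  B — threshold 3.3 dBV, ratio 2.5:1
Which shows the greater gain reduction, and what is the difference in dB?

A: 9 dB over, compressed to 6 dB over, so 3 dB of GR.
B: 18.2 dB over, compressed to 7.28 dB over, so 10.92 dB of GR.
B applies 7.92 dB more gain reduction.

B, by 7.92 dB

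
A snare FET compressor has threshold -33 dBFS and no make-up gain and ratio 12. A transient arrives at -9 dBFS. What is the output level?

-31 dBFS

The input is 24 dB above the -33 dBFS threshold.
12:1 compression reduces that to 24/12 = 2 dB over.
Output = -33 + 2 = -31 dBFS.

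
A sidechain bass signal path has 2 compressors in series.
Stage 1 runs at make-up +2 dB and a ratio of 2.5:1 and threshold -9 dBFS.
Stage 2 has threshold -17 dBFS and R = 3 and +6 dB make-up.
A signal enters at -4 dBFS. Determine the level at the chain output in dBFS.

Stage 1: -4 dBFS is 5 dB over -9 dBFS; at 2.5:1 that becomes 2 dB over, giving -7 dBFS; +2 dB make-up → -5 dBFS.
Stage 2: -5 dBFS is 12 dB over -17 dBFS; at 3:1 that becomes 4 dB over, giving -13 dBFS; +6 dB make-up → -7 dBFS.

-7 dBFS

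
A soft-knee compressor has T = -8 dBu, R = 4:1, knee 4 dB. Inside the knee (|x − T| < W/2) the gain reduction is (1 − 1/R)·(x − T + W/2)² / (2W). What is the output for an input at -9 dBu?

x − T + W/2 = -9 − (-8) + 2 = 1.
GR = (1 − 1/4) × 1² / 8 = 0.75 × 1 / 8 = 0.09375 dB.
Output = -9 − 0.09375 = -9.09375 dBu.

-9.09375 dBu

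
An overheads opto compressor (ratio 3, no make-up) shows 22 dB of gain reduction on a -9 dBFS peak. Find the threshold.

Input is 33 dB above T (since output overshoot × R = input overshoot: (-31 − T)·3 = -9 − T gives T = -42 dBFS).
Check: -42 + (-9 − (-42))/3 = -42 + 11 = -31 dBFS. ✓

-42 dBFS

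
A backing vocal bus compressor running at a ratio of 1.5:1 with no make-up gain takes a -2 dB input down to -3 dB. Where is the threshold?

Let T be the threshold. Output overshoot = (input overshoot)/R, so -3 − T = (-2 − T)/1.5.
1.5·(-3 − T) = -2 − T → 0.5·T = -4.5 − (-2) = -2.5.
T = -2.5/0.5 = -5 dB.

-5 dB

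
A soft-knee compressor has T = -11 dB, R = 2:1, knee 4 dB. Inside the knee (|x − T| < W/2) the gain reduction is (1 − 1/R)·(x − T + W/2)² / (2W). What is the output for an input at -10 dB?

x − T + W/2 = -10 − (-11) + 2 = 3.
GR = (1 − 1/2) × 3² / 8 = 0.5 × 9 / 8 = 0.5625 dB.
Output = -10 − 0.5625 = -10.5625 dB.

-10.5625 dB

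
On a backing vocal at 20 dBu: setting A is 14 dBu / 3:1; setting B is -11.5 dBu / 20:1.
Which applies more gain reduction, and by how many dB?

B, by 25.925 dB

A: GR = 6 − 6/3 = 4 dB.
B: GR = 31.5 − 31.5/20 = 29.925 dB.
Difference: 25.925 dB in favour of B.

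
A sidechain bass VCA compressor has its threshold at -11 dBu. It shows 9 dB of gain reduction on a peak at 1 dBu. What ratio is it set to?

Input overshoot = 1 − (-11) = 12 dB.
Output overshoot = 12 − 9 = 3 dB.
Ratio = input overshoot / output overshoot = 12 / 3 = 4.

4:1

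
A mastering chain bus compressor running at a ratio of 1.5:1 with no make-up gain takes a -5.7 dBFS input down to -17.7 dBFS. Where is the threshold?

Gain reduction = -5.7 − (-17.7) = 12 dB; output overshoot = GR / (R − 1) = 12 / 0.5 = 24 dB.
Threshold = output − output overshoot = -17.7 − 24 = -41.7 dBFS.

-41.7 dBFS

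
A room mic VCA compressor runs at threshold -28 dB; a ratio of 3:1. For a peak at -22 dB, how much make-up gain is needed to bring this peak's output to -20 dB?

The peak compresses to -28 + 6/3 = -26 dB.
To reach -20 dB requires -20 − (-26) = 6 dB of make-up.

6 dB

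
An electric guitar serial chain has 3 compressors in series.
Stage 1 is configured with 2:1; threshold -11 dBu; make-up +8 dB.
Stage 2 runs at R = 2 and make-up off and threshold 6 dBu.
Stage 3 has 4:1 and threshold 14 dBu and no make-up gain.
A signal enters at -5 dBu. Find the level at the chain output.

Stage 1: 6 dB above -11 dBu, reduced 2:1 to 3 dB above → -8 dBu; +8 dB make-up → 0 dBu.
Stage 2: 0 dBu ≤ 6 dBu, so stage 2 doesn't engage; output 0 dBu.
Stage 3: 0 dBu ≤ 14 dBu, so stage 3 doesn't engage; output 0 dBu.

0 dBu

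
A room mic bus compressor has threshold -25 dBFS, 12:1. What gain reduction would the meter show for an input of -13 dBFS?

11 dB

-13 dBFS exceeds the threshold by 12 dB.
A 12:1 ratio leaves 1 dB of that excess.
Gain reduction = 12 − 1 = 11 dB.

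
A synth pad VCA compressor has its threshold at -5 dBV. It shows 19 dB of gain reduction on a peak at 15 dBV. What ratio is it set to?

20:1

Input overshoot = 15 − (-5) = 20 dB.
Output overshoot = 20 − 19 = 1 dB.
Ratio = input overshoot / output overshoot = 20 / 1 = 20.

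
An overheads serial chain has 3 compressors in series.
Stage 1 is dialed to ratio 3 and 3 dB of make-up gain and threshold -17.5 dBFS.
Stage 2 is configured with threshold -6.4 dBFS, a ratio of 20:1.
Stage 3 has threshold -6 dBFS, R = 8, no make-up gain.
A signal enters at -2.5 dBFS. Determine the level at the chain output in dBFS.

-9.5 dBFS

Stage 1: 15 dB above -17.5 dBFS, reduced 3:1 to 5 dB above → -12.5 dBFS; +3 dB make-up → -9.5 dBFS.
Stage 2: -9.5 dBFS ≤ -6.4 dBFS, so stage 2 doesn't engage; output -9.5 dBFS.
Stage 3: below threshold (-9.5 ≤ -6); passes unchanged; output -9.5 dBFS.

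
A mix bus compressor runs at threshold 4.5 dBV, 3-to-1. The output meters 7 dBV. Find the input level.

The compressed level sits 7 − 4.5 = 2.5 dB over threshold.
Undo the ratio: input overshoot = 2.5 × 3 = 7.5 dB, giving input = 12 dBV.

12 dBV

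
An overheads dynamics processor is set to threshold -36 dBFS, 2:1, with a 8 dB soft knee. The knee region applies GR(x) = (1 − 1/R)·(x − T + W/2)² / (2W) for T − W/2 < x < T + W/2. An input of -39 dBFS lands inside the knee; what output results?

-39.03125 dBFS

x − T + W/2 = -39 − (-36) + 4 = 1.
GR = (1 − 1/2) × 1² / 16 = 0.5 × 1 / 16 = 0.03125 dB.
Output = -39 − 0.03125 = -39.03125 dBFS.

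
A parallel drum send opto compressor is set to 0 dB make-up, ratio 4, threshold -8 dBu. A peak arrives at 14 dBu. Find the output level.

-2.5 dBu

The input is 22 dB above the -8 dBu threshold.
The 22 dB excess becomes 5.5 dB after 4:1 reduction.
That puts the output at -2.5 dBu.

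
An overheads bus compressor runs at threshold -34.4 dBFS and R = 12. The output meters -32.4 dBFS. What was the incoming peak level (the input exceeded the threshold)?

The compressed level sits -32.4 − (-34.4) = 2 dB over threshold.
Before 12:1 compression the overshoot was 2 × 12 = 24 dB, so input = -34.4 + 24 = -10.4 dBFS.

-10.4 dBFS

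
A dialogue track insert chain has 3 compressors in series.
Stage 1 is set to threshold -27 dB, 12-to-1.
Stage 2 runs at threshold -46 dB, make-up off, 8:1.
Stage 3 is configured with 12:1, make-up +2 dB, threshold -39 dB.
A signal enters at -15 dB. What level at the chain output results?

-41.5 dB

Stage 1: 12 dB above -27 dB, reduced 12:1 to 1 dB above → -26 dB.
Stage 2: -26 dB is 20 dB over -46 dB; at 8:1 that becomes 2.5 dB over, giving -43.5 dB.
Stage 3: -43.5 dB ≤ -39 dB, so stage 3 doesn't engage; make-up brings it to -41.5 dB.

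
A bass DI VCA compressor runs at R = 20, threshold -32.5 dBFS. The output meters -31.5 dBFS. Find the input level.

-12.5 dBFS

That's 1 dB above the -32.5 dBFS threshold.
Undo the ratio: input overshoot = 1 × 20 = 20 dB, giving input = -12.5 dBFS.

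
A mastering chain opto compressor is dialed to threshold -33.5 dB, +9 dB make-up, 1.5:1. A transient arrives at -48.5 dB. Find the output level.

-48.5 dB is 15 dB below the -33.5 dB threshold, so no gain reduction is applied.
Make-up gain adds 9 dB: -48.5 + 9 = -39.5 dB.

-39.5 dB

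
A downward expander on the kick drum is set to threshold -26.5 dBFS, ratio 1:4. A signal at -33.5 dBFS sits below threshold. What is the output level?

The input is 7 dB below the -26.5 dBFS threshold.
A 1:4 expander multiplies undershoot by 4: 7 × 4 = 28 dB below threshold.
Output = -26.5 − 28 = -54.5 dBFS.

-54.5 dBFS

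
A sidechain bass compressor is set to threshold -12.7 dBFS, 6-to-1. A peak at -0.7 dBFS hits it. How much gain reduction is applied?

10 dB

The signal is 12 dB above threshold.
At 6:1, output sits 12/6 = 2 dB above threshold.
Gain reduction = 12 − 2 = 10 dB.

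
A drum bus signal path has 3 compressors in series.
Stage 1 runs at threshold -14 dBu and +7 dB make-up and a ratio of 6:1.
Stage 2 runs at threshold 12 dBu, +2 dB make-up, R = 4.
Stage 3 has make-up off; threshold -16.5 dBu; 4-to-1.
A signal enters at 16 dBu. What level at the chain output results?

-12.375 dBu

Stage 1: 16 dBu is 30 dB over -14 dBu; at 6:1 that becomes 5 dB over, giving -9 dBu; +7 dB make-up → -2 dBu.
Stage 2: -2 dBu is at or below the 12 dBu threshold — no compression; make-up brings it to 0 dBu.
Stage 3: overshoot 16.5 dB → 16.5/4 = 4.125 dB → -12.375 dBu.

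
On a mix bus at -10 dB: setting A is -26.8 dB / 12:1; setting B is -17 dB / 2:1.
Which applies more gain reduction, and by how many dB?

A, by 11.9 dB

A: GR = 16.8 − 16.8/12 = 15.4 dB.
B: GR = 7 − 7/2 = 3.5 dB.
Difference: 11.9 dB in favour of A.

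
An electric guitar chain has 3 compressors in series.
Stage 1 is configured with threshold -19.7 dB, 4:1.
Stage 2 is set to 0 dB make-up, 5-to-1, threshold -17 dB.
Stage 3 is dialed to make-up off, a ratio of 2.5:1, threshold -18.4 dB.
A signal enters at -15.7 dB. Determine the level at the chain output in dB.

-18.7 dB

Stage 1: overshoot 4 dB → 4/4 = 1 dB → -18.7 dB.
Stage 2: below threshold (-18.7 ≤ -17); passes unchanged; output -18.7 dB.
Stage 3: -18.7 dB is at or below the -18.4 dB threshold — no compression; output -18.7 dB.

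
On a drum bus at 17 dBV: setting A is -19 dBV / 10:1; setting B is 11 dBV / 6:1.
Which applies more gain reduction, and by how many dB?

A, by 27.4 dB

A: 36 dB over, compressed to 3.6 dB over, so 32.4 dB of GR.
B: 6 dB over, compressed to 1 dB over, so 5 dB of GR.
Difference: 27.4 dB in favour of A.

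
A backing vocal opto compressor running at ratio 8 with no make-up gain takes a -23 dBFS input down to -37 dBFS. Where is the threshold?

-39 dBFS

Let T be the threshold. Output overshoot = (input overshoot)/R, so -37 − T = (-23 − T)/8.
8·(-37 − T) = -23 − T → 7·T = -296 − (-23) = -273.
T = -273/7 = -39 dBFS.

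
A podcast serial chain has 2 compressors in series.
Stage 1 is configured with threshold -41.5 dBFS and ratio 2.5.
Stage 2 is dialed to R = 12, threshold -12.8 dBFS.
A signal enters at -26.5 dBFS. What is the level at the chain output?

Stage 1: -26.5 dBFS is 15 dB over -41.5 dBFS; at 2.5:1 that becomes 6 dB over, giving -35.5 dBFS.
Stage 2: -35.5 dBFS is at or below the -12.8 dBFS threshold — no compression; output -35.5 dBFS.

-35.5 dBFS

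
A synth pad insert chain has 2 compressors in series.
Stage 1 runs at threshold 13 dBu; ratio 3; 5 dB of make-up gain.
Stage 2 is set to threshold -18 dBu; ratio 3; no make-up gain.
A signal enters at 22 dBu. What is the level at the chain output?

-5 dBu

Stage 1: 22 dBu is 9 dB over 13 dBu; at 3:1 that becomes 3 dB over, giving 16 dBu; +5 dB make-up → 21 dBu.
Stage 2: 39 dB above -18 dBu, reduced 3:1 to 13 dB above → -5 dBu.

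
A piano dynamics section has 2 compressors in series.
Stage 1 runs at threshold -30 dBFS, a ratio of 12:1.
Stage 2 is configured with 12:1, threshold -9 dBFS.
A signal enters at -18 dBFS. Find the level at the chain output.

Stage 1: -18 dBFS is 12 dB over -30 dBFS; at 12:1 that becomes 1 dB over, giving -29 dBFS.
Stage 2: -29 dBFS ≤ -9 dBFS, so stage 2 doesn't engage; output -29 dBFS.

-29 dBFS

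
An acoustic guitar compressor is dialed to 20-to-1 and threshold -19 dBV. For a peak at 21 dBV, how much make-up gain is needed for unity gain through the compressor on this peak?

38 dB

Overshoot 40 dB → 40/20 = 2 dB after compression, so the compressed level is -19 + 2 = -17 dBV.
Make-up = target − compressed = 21 − (-17) = 38 dB.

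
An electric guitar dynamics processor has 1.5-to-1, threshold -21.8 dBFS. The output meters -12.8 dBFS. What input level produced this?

Post-compression overshoot = -12.8 − (-21.8) = 9 dB.
Undo the ratio: input overshoot = 9 × 1.5 = 13.5 dB, giving input = -8.3 dBFS.

-8.3 dBFS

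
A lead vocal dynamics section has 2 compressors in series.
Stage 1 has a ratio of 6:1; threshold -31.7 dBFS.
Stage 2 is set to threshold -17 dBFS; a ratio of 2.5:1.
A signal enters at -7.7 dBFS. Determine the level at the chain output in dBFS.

-27.7 dBFS

Stage 1: -7.7 dBFS is 24 dB over -31.7 dBFS; at 6:1 that becomes 4 dB over, giving -27.7 dBFS.
Stage 2: -27.7 dBFS is at or below the -17 dBFS threshold — no compression; output -27.7 dBFS.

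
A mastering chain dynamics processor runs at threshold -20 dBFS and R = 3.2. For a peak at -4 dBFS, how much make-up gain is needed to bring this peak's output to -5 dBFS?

10 dB

Overshoot 16 dB → 16/3.2 = 5 dB after compression, so the compressed level is -20 + 5 = -15 dBFS.
Make-up = target − compressed = -5 − (-15) = 10 dB.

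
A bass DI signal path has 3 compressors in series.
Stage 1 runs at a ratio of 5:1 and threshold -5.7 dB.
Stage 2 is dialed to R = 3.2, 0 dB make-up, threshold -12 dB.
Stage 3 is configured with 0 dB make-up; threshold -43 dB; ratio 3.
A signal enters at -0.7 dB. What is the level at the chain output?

-31.90625 dB

Stage 1: overshoot 5 dB → 5/5 = 1 dB → -4.7 dB.
Stage 2: 7.3 dB above -12 dB, reduced 3.2:1 to 2.28125 dB above → -9.71875 dB.
Stage 3: overshoot 33.28125 dB → 33.28125/3 = 11.09375 dB → -31.90625 dB.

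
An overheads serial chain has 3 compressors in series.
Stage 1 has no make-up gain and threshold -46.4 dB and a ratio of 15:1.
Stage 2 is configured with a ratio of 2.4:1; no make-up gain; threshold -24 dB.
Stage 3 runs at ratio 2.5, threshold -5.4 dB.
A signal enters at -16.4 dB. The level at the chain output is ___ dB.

-44.4 dB

Stage 1: overshoot 30 dB → 30/15 = 2 dB → -44.4 dB.
Stage 2: -44.4 dB is at or below the -24 dB threshold — no compression; output -44.4 dB.
Stage 3: below threshold (-44.4 ≤ -5.4); passes unchanged; output -44.4 dB.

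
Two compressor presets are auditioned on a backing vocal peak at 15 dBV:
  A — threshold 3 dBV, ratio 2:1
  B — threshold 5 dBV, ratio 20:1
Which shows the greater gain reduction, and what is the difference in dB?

B, by 3.5 dB

A: overshoot 12 dB → output overshoot 6 dB → GR 6 dB.
B: overshoot 10 dB → output overshoot 0.5 dB → GR 9.5 dB.
B applies 3.5 dB more gain reduction.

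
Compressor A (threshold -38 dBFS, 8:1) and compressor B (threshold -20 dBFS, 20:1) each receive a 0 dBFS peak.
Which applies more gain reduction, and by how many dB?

A, by 14.25 dB

A: overshoot 38 dB → output overshoot 4.75 dB → GR 33.25 dB.
B: overshoot 20 dB → output overshoot 1 dB → GR 19 dB.
A applies 14.25 dB more gain reduction.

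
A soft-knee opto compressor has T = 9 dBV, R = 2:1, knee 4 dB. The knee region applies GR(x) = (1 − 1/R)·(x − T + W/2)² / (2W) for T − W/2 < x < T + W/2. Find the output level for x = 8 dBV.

7.9375 dBV

x − T + W/2 = 8 − 9 + 2 = 1.
GR = (1 − 1/2) × 1² / 8 = 0.5 × 1 / 8 = 0.0625 dB.
Output = 8 − 0.0625 = 7.9375 dBV.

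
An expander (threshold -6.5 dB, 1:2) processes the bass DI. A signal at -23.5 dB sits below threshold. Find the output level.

-40.5 dB

The input is 17 dB below the -6.5 dB threshold.
A 1:2 expander multiplies undershoot by 2: 17 × 2 = 34 dB below threshold.
Output = -6.5 − 34 = -40.5 dB.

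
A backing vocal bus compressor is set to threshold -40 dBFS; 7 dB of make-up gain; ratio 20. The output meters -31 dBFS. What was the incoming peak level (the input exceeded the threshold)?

Stripping the +7 dB make-up gives -38 dBFS at the gain stage.
Post-compression overshoot = -38 − (-40) = 2 dB.
Input overshoot = R × output overshoot = 40 dB → input = -40 + 40 = 0 dBFS.

0 dBFS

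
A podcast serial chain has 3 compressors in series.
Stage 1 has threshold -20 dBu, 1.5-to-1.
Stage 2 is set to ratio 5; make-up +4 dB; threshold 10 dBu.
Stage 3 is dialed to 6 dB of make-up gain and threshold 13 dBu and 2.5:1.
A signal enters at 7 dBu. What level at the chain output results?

Stage 1: 7 dBu is 27 dB over -20 dBu; at 1.5:1 that becomes 18 dB over, giving -2 dBu.
Stage 2: below threshold (-2 ≤ 10); passes unchanged; make-up brings it to 2 dBu.
Stage 3: 2 dBu is at or below the 13 dBu threshold — no compression; make-up brings it to 8 dBu.

8 dBu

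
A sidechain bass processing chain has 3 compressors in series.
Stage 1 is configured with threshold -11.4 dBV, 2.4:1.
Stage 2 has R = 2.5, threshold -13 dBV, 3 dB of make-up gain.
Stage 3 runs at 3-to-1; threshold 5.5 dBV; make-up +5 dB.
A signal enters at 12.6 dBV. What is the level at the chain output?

Stage 1: 24 dB above -11.4 dBV, reduced 2.4:1 to 10 dB above → -1.4 dBV.
Stage 2: 11.6 dB above -13 dBV, reduced 2.5:1 to 4.64 dB above → -8.36 dBV; +3 dB make-up → -5.36 dBV.
Stage 3: -5.36 dBV ≤ 5.5 dBV, so stage 3 doesn't engage; make-up brings it to -0.36 dBV.

-0.36 dBV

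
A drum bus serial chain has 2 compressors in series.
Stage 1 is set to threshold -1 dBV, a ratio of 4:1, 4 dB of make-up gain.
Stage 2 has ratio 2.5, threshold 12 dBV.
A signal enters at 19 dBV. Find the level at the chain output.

8 dBV

Stage 1: 20 dB above -1 dBV, reduced 4:1 to 5 dB above → 4 dBV; +4 dB make-up → 8 dBV.
Stage 2: 8 dBV ≤ 12 dBV, so stage 2 doesn't engage; output 8 dBV.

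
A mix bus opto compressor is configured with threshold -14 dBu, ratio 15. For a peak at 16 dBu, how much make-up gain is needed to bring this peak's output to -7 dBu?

5 dB

Overshoot 30 dB → 30/15 = 2 dB after compression, so the compressed level is -14 + 2 = -12 dBu.
Make-up = target − compressed = -7 − (-12) = 5 dB.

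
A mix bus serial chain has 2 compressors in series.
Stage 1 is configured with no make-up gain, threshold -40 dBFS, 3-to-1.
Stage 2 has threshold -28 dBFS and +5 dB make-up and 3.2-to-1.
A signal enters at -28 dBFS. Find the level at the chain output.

Stage 1: 12 dB above -40 dBFS, reduced 3:1 to 4 dB above → -36 dBFS.
Stage 2: -36 dBFS is at or below the -28 dBFS threshold — no compression; make-up brings it to -31 dBFS.

-31 dBFS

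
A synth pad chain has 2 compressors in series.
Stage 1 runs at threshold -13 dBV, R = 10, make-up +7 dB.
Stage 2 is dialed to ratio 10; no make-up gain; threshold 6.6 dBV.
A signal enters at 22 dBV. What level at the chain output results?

-2.5 dBV

Stage 1: overshoot 35 dB → 35/10 = 3.5 dB → -9.5 dBV; +7 dB make-up → -2.5 dBV.
Stage 2: -2.5 dBV ≤ 6.6 dBV, so stage 2 doesn't engage; output -2.5 dBV.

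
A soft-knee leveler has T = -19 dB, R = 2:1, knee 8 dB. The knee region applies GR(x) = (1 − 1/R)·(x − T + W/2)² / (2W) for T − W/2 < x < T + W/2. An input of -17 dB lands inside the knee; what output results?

-18.125 dB

x − T + W/2 = -17 − (-19) + 4 = 6.
GR = (1 − 1/2) × 6² / 16 = 0.5 × 36 / 16 = 1.125 dB.
Output = -17 − 1.125 = -18.125 dB.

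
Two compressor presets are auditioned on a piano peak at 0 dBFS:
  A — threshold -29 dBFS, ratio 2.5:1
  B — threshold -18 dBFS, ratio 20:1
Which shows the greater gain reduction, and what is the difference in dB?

A: GR = 29 − 29/2.5 = 17.4 dB.
B: GR = 18 − 18/20 = 17.1 dB.
A reduces 0.3 dB more.

A, by 0.3 dB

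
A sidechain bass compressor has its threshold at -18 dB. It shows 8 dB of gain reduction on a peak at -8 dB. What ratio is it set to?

5:1

Input overshoot = -8 − (-18) = 10 dB.
Output overshoot = 10 − 8 = 2 dB.
Ratio = input overshoot / output overshoot = 10 / 2 = 5.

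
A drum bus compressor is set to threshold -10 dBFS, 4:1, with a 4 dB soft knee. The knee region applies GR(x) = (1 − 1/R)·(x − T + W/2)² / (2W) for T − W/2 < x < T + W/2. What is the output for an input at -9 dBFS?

x − T + W/2 = -9 − (-10) + 2 = 3.
GR = (1 − 1/4) × 3² / 8 = 0.75 × 9 / 8 = 0.84375 dB.
Output = -9 − 0.84375 = -9.84375 dBFS.

-9.84375 dBFS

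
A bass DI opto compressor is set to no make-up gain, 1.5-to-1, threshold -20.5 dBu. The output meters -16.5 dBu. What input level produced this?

Post-compression overshoot = -16.5 − (-20.5) = 4 dB.
Input overshoot = R × output overshoot = 6 dB → input = -20.5 + 6 = -14.5 dBu.

-14.5 dBu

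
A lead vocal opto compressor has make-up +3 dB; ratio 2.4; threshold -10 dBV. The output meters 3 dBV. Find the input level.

14 dBV

Before make-up, the level was 3 − 3 = 0 dBV.
The compressed level sits 0 − (-10) = 10 dB over threshold.
Before 2.4:1 compression the overshoot was 10 × 2.4 = 24 dB, so input = -10 + 24 = 14 dBV.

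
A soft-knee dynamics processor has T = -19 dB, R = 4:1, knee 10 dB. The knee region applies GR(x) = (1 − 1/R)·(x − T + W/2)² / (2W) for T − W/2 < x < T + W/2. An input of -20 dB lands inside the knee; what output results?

-20.6 dB

x − T + W/2 = -20 − (-19) + 5 = 4.
GR = (1 − 1/4) × 4² / 20 = 0.75 × 16 / 20 = 0.6 dB.
Output = -20 − 0.6 = -20.6 dB.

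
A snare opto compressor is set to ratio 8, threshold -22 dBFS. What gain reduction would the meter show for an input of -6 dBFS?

-6 dBFS exceeds the threshold by 16 dB.
At 8:1, output sits 16/8 = 2 dB above threshold.
Gain reduction = 16 − 2 = 14 dB.

14 dB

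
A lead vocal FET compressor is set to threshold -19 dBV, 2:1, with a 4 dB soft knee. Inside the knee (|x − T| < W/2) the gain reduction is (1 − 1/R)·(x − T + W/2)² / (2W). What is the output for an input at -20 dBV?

-20.0625 dBV

x − T + W/2 = -20 − (-19) + 2 = 1.
GR = (1 − 1/2) × 1² / 8 = 0.5 × 1 / 8 = 0.0625 dB.
Output = -20 − 0.0625 = -20.0625 dBV.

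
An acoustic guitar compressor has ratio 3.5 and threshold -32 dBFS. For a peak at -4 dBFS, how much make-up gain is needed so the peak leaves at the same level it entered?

20 dB

Overshoot 28 dB → 28/3.5 = 8 dB after compression, so the compressed level is -32 + 8 = -24 dBFS.
Make-up = target − compressed = -4 − (-24) = 20 dB.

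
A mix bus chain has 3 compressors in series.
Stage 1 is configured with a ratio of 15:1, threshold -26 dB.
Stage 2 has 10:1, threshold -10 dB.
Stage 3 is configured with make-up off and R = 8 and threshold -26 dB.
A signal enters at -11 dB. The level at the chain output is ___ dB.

-25.875 dB

Stage 1: overshoot 15 dB → 15/15 = 1 dB → -25 dB.
Stage 2: below threshold (-25 ≤ -10); passes unchanged; output -25 dB.
Stage 3: 1 dB above -26 dB, reduced 8:1 to 0.125 dB above → -25.875 dB.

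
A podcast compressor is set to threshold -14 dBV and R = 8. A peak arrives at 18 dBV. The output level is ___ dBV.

-10 dBV

The input is 32 dB above the -14 dBV threshold.
At 8:1 the overshoot is divided by 8, leaving 4 dB above threshold.
Output = -14 + 4 = -10 dBV.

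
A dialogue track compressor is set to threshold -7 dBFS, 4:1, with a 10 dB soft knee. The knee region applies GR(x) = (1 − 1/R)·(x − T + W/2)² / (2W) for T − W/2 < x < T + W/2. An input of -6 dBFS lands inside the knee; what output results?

x − T + W/2 = -6 − (-7) + 5 = 6.
GR = (1 − 1/4) × 6² / 20 = 0.75 × 36 / 20 = 1.35 dB.
Output = -6 − 1.35 = -7.35 dBFS.

-7.35 dBFS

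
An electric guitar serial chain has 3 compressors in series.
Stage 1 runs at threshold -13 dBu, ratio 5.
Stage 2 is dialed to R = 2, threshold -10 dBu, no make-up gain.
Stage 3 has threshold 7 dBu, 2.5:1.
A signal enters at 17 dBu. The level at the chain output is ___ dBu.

-8.5 dBu

Stage 1: 30 dB above -13 dBu, reduced 5:1 to 6 dB above → -7 dBu.
Stage 2: 3 dB above -10 dBu, reduced 2:1 to 1.5 dB above → -8.5 dBu.
Stage 3: -8.5 dBu is at or below the 7 dBu threshold — no compression; output -8.5 dBu.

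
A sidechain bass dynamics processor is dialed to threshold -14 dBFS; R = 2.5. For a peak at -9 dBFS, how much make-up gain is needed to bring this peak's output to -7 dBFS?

The peak compresses to -14 + 5/2.5 = -12 dBFS.
To reach -7 dBFS requires -7 − (-12) = 5 dB of make-up.

5 dB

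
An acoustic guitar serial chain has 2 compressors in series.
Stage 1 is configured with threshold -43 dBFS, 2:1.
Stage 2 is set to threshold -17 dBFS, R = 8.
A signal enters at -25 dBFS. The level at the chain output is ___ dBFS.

Stage 1: 18 dB above -43 dBFS, reduced 2:1 to 9 dB above → -34 dBFS.
Stage 2: -34 dBFS ≤ -17 dBFS, so stage 2 doesn't engage; output -34 dBFS.

-34 dBFS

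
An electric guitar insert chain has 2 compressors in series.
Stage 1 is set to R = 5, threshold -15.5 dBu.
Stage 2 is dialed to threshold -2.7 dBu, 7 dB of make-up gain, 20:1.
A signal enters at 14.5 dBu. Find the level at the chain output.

Stage 1: overshoot 30 dB → 30/5 = 6 dB → -9.5 dBu.
Stage 2: below threshold (-9.5 ≤ -2.7); passes unchanged; make-up brings it to -2.5 dBu.

-2.5 dBu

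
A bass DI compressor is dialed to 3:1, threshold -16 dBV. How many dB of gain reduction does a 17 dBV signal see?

17 dBV exceeds the threshold by 33 dB.
A 3:1 ratio leaves 11 dB of that excess.
GR = overshoot in − overshoot out = 33 − 11 = 22 dB.

22 dB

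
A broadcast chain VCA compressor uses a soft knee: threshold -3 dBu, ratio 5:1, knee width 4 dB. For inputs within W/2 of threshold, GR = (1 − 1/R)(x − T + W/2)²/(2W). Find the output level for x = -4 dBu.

-4.1 dBu

x − T + W/2 = -4 − (-3) + 2 = 1.
GR = (1 − 1/5) × 1² / 8 = 0.8 × 1 / 8 = 0.1 dB.
Output = -4 − 0.1 = -4.1 dBu.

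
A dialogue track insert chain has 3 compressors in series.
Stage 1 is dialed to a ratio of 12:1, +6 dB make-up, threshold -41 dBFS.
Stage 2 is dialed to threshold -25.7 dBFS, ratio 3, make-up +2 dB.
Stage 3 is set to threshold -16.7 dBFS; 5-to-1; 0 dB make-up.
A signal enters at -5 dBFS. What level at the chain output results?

Stage 1: -5 dBFS is 36 dB over -41 dBFS; at 12:1 that becomes 3 dB over, giving -38 dBFS; +6 dB make-up → -32 dBFS.
Stage 2: below threshold (-32 ≤ -25.7); passes unchanged; make-up brings it to -30 dBFS.
Stage 3: below threshold (-30 ≤ -16.7); passes unchanged; output -30 dBFS.

-30 dBFS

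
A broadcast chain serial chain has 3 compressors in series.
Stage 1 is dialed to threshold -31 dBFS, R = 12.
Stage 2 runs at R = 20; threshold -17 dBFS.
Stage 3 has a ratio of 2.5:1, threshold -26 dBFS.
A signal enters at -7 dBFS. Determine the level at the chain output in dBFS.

Stage 1: overshoot 24 dB → 24/12 = 2 dB → -29 dBFS.
Stage 2: -29 dBFS is at or below the -17 dBFS threshold — no compression; output -29 dBFS.
Stage 3: -29 dBFS is at or below the -26 dBFS threshold — no compression; output -29 dBFS.

-29 dBFS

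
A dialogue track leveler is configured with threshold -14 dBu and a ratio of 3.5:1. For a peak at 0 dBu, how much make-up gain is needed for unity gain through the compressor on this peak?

10 dB

Overshoot 14 dB → 14/3.5 = 4 dB after compression, so the compressed level is -14 + 4 = -10 dBu.
Make-up = target − compressed = 0 − (-10) = 10 dB.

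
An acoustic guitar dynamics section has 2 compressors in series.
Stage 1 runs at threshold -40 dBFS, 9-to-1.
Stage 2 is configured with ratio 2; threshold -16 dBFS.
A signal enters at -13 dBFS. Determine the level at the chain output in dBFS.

-37 dBFS

Stage 1: 27 dB above -40 dBFS, reduced 9:1 to 3 dB above → -37 dBFS.
Stage 2: below threshold (-37 ≤ -16); passes unchanged; output -37 dBFS.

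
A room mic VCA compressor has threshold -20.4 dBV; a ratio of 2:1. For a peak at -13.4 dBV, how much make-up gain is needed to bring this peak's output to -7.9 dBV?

9 dB

Overshoot 7 dB → 7/2 = 3.5 dB after compression, so the compressed level is -20.4 + 3.5 = -16.9 dBV.
Make-up = target − compressed = -7.9 − (-16.9) = 9 dB.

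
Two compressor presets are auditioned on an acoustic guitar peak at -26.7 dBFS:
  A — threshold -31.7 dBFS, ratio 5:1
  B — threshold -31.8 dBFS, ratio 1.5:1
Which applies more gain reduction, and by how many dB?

A, by 2.3 dB

A: GR = 5 − 5/5 = 4 dB.
B: GR = 5.1 − 5.1/1.5 = 1.7 dB.
Difference: 2.3 dB in favour of A.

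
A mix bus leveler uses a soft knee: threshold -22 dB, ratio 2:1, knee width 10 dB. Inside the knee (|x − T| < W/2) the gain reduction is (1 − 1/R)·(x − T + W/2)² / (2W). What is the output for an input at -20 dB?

-21.225 dB

x − T + W/2 = -20 − (-22) + 5 = 7.
GR = (1 − 1/2) × 7² / 20 = 0.5 × 49 / 20 = 1.225 dB.
Output = -20 − 1.225 = -21.225 dB.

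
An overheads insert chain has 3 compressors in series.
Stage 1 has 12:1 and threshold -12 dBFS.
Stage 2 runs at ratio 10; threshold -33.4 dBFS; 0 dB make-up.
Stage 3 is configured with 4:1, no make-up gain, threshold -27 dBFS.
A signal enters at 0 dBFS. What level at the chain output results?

-31.16 dBFS

Stage 1: overshoot 12 dB → 12/12 = 1 dB → -11 dBFS.
Stage 2: overshoot 22.4 dB → 22.4/10 = 2.24 dB → -31.16 dBFS.
Stage 3: -31.16 dBFS ≤ -27 dBFS, so stage 3 doesn't engage; output -31.16 dBFS.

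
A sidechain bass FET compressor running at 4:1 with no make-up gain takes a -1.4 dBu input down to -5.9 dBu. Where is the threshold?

Gain reduction = -1.4 − (-5.9) = 4.5 dB; output overshoot = GR / (R − 1) = 4.5 / 3 = 1.5 dB.
Threshold = output − output overshoot = -5.9 − 1.5 = -7.4 dBu.

-7.4 dBu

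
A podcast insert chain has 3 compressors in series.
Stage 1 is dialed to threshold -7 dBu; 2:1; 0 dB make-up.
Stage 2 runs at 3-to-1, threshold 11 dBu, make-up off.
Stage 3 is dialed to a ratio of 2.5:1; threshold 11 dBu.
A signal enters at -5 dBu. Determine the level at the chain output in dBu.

Stage 1: -5 dBu is 2 dB over -7 dBu; at 2:1 that becomes 1 dB over, giving -6 dBu.
Stage 2: -6 dBu is at or below the 11 dBu threshold — no compression; output -6 dBu.
Stage 3: -6 dBu is at or below the 11 dBu threshold — no compression; output -6 dBu.

-6 dBu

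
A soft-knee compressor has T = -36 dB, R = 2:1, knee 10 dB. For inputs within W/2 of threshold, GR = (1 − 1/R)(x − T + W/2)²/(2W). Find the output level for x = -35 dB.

-35.9 dB

x − T + W/2 = -35 − (-36) + 5 = 6.
GR = (1 − 1/2) × 6² / 20 = 0.5 × 36 / 20 = 0.9 dB.
Output = -35 − 0.9 = -35.9 dB.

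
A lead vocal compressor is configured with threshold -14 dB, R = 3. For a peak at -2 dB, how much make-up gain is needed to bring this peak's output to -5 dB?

5 dB

Without make-up, output = threshold + overshoot/3 = -14 + 4 = -10 dB.
Gap to target: 5 dB.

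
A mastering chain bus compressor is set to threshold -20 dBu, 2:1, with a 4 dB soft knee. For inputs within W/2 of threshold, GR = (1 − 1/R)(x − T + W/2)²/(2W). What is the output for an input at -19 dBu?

x − T + W/2 = -19 − (-20) + 2 = 3.
GR = (1 − 1/2) × 3² / 8 = 0.5 × 9 / 8 = 0.5625 dB.
Output = -19 − 0.5625 = -19.5625 dBu.

-19.5625 dBu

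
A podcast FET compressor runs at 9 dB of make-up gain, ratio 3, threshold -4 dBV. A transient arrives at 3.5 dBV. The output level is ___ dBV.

7.5 dBV

3.5 dBV sits 7.5 dB over threshold.
3:1 compression reduces that to 7.5/3 = 2.5 dB over.
So the level is -4 + 2.5 = -1.5 dBV; make-up adds 9 dB, giving 7.5 dBV.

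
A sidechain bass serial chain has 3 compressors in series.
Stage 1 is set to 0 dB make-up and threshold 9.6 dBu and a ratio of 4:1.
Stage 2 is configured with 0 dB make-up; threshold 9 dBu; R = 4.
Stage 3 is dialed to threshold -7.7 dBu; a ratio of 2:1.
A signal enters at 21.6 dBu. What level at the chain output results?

Stage 1: 12 dB above 9.6 dBu, reduced 4:1 to 3 dB above → 12.6 dBu.
Stage 2: 12.6 dBu is 3.6 dB over 9 dBu; at 4:1 that becomes 0.9 dB over, giving 9.9 dBu.
Stage 3: 17.6 dB above -7.7 dBu, reduced 2:1 to 8.8 dB above → 1.1 dBu.

1.1 dBu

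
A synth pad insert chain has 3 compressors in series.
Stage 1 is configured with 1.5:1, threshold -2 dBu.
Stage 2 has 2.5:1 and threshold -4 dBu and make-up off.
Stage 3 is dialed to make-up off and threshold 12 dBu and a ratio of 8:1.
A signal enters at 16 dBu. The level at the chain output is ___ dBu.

1.6 dBu

Stage 1: 18 dB above -2 dBu, reduced 1.5:1 to 12 dB above → 10 dBu.
Stage 2: 14 dB above -4 dBu, reduced 2.5:1 to 5.6 dB above → 1.6 dBu.
Stage 3: 1.6 dBu ≤ 12 dBu, so stage 3 doesn't engage; output 1.6 dBu.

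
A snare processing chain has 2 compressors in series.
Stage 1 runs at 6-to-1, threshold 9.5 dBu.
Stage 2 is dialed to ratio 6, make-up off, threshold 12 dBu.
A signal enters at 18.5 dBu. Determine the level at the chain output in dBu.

11 dBu

Stage 1: 18.5 dBu is 9 dB over 9.5 dBu; at 6:1 that becomes 1.5 dB over, giving 11 dBu.
Stage 2: 11 dBu is at or below the 12 dBu threshold — no compression; output 11 dBu.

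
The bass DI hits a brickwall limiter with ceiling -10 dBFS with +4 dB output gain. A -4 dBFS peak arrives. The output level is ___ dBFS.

-6 dBFS

At ∞:1, everything above -10 dBFS is held at the ceiling.
Output gain then adds 4 dB: -10 + 4 = -6 dBFS.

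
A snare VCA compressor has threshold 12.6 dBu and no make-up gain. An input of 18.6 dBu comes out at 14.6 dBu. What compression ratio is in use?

Input overshoot = 18.6 − 12.6 = 6 dB; output overshoot = 14.6 − 12.6 = 2 dB.
Ratio = 6 / 2 = 3.

3:1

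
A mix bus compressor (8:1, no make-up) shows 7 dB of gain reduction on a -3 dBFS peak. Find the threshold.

-11 dBFS

Let T be the threshold. Output overshoot = (input overshoot)/R, so -10 − T = (-3 − T)/8.
8·(-10 − T) = -3 − T → 7·T = -80 − (-3) = -77.
T = -77/7 = -11 dBFS.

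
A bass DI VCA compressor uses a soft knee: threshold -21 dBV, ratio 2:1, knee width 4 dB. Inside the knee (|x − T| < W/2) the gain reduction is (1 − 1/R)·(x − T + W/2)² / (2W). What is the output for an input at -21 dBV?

x − T + W/2 = -21 − (-21) + 2 = 2.
GR = (1 − 1/2) × 2² / 8 = 0.5 × 4 / 8 = 0.25 dB.
Output = -21 − 0.25 = -21.25 dBV.

-21.25 dBV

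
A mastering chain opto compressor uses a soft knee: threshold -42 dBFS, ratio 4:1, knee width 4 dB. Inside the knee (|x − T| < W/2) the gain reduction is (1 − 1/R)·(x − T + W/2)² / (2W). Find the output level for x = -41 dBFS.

x − T + W/2 = -41 − (-42) + 2 = 3.
GR = (1 − 1/4) × 3² / 8 = 0.75 × 9 / 8 = 0.84375 dB.
Output = -41 − 0.84375 = -41.84375 dBFS.

-41.84375 dBFS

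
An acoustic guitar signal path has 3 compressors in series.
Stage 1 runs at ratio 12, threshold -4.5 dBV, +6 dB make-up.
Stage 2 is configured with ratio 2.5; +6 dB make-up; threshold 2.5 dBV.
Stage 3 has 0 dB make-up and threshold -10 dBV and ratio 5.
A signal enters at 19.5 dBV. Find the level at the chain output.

-6.22 dBV

Stage 1: overshoot 24 dB → 24/12 = 2 dB → -2.5 dBV; +6 dB make-up → 3.5 dBV.
Stage 2: overshoot 1 dB → 1/2.5 = 0.4 dB → 2.9 dBV; +6 dB make-up → 8.9 dBV.
Stage 3: 18.9 dB above -10 dBV, reduced 5:1 to 3.78 dB above → -6.22 dBV.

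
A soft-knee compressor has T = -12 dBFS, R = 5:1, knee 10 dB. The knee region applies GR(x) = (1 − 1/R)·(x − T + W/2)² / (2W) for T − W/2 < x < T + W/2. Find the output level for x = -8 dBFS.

-11.24 dBFS

x − T + W/2 = -8 − (-12) + 5 = 9.
GR = (1 − 1/5) × 9² / 20 = 0.8 × 81 / 20 = 3.24 dB.
Output = -8 − 3.24 = -11.24 dBFS.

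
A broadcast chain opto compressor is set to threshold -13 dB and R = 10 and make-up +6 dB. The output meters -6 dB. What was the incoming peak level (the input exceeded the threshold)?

-3 dB

Before make-up, the level was -6 − 6 = -12 dB.
Post-compression overshoot = -12 − (-13) = 1 dB.
Undo the ratio: input overshoot = 1 × 10 = 10 dB, giving input = -3 dB.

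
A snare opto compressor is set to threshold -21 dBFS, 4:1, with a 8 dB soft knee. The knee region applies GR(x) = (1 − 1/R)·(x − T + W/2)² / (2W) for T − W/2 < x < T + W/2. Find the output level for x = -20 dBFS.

-21.171875 dBFS

x − T + W/2 = -20 − (-21) + 4 = 5.
GR = (1 − 1/4) × 5² / 16 = 0.75 × 25 / 16 = 1.171875 dB.
Output = -20 − 1.171875 = -21.171875 dBFS.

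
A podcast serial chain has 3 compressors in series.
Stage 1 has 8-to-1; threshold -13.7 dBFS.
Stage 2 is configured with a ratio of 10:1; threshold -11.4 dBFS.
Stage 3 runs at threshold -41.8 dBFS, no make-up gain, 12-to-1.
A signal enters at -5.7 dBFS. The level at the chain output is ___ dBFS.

Stage 1: overshoot 8 dB → 8/8 = 1 dB → -12.7 dBFS.
Stage 2: -12.7 dBFS ≤ -11.4 dBFS, so stage 2 doesn't engage; output -12.7 dBFS.
Stage 3: 29.1 dB above -41.8 dBFS, reduced 12:1 to 2.425 dB above → -39.375 dBFS.

-39.375 dBFS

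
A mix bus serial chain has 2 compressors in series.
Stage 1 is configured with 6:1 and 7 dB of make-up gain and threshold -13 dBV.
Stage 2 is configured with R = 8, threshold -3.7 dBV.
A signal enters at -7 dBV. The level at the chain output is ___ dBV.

Stage 1: 6 dB above -13 dBV, reduced 6:1 to 1 dB above → -12 dBV; +7 dB make-up → -5 dBV.
Stage 2: -5 dBV is at or below the -3.7 dBV threshold — no compression; output -5 dBV.

-5 dBV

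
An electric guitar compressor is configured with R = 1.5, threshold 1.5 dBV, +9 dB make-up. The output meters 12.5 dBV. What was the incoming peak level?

4.5 dBV

Stripping the +9 dB make-up gives 3.5 dBV at the gain stage.
That's 2 dB above the 1.5 dBV threshold.
Undo the ratio: input overshoot = 2 × 1.5 = 3 dB, giving input = 4.5 dBV.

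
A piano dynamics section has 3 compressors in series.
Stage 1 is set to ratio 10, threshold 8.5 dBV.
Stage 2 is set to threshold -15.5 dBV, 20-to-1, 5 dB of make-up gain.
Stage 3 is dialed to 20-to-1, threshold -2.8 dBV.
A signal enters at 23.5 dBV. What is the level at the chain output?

-9.225 dBV

Stage 1: overshoot 15 dB → 15/10 = 1.5 dB → 10 dBV.
Stage 2: 25.5 dB above -15.5 dBV, reduced 20:1 to 1.275 dB above → -14.225 dBV; +5 dB make-up → -9.225 dBV.
Stage 3: below threshold (-9.225 ≤ -2.8); passes unchanged; output -9.225 dBV.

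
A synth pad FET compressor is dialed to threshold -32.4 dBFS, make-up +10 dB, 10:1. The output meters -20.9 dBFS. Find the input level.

Stripping the +10 dB make-up gives -30.9 dBFS at the gain stage.
That's 1.5 dB above the -32.4 dBFS threshold.
Input overshoot = R × output overshoot = 15 dB → input = -32.4 + 15 = -17.4 dBFS.

-17.4 dBFS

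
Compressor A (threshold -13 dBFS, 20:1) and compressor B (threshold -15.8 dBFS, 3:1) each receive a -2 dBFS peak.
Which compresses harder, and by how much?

A: 11 dB over, compressed to 0.55 dB over, so 10.45 dB of GR.
B: 13.8 dB over, compressed to 4.6 dB over, so 9.2 dB of GR.
A applies 1.25 dB more gain reduction.

A, by 1.25 dB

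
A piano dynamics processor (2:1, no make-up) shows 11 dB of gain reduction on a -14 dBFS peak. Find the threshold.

-36 dBFS

Let T be the threshold. Output overshoot = (input overshoot)/R, so -25 − T = (-14 − T)/2.
2·(-25 − T) = -14 − T → 1·T = -50 − (-14) = -36.
T = -36/1 = -36 dBFS.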